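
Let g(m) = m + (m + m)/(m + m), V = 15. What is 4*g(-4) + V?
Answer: 3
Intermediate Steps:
g(m) = 1 + m (g(m) = m + (2*m)/((2*m)) = m + (2*m)*(1/(2*m)) = m + 1 = 1 + m)
4*g(-4) + V = 4*(1 - 4) + 15 = 4*(-3) + 15 = -12 + 15 = 3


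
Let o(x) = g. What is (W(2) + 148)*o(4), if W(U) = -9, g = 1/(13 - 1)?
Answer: 139/12 ≈ 11.583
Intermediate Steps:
g = 1/12 ≈ 0.083333
o(x) = 1/12
(W(2) + 148)*o(4) = (-9 + 148)*(1/12) = 139*(1/12) = 139/12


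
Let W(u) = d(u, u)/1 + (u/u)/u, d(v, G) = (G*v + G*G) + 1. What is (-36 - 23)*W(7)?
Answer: -40946/7 ≈ -5849.4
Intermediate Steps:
d(v, G) = 1 + G² + G*v (d(v, G) = (G*v + G²) + 1 = (G² + G*v) + 1 = 1 + G² + G*v)
W(u) = 1 + 1/u + 2*u² (W(u) = (1 + u² + u*u)/1 + (u/u)/u = (1 + u² + u²)*1 + 1/u = (1 + 2*u²)*1 + 1/u = (1 + 2*u²) + 1/u = 1 + 1/u + 2*u²)
(-36 - 23)*W(7) = (-36 - 23)*((1 + 7 + 2*7³)/7) = -59*(1 + 7 + 2*343)/7 = -59*(1 + 7 + 686)/7 = -59*694/7 = -40946/7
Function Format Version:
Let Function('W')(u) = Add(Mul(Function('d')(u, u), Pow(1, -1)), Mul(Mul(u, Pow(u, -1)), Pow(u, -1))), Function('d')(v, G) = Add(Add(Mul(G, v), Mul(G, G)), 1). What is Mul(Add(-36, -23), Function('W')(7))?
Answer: Rational(-40946, 7) ≈ -5849.4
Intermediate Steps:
Function('d')(v, G) = Add(1, Pow(G, 2), Mul(G, v)) (Function('d')(v, G) = Add(Add(Mul(G, v), Pow(G, 2)), 1) = Add(Add(Pow(G, 2), Mul(G, v)), 1) = Add(1, Pow(G, 2), Mul(G, v)))
Function('W')(u) = Add(1, Pow(u, -1), Mul(2, Pow(u, 2))) (Function('W')(u) = Add(Mul(Add(1, Pow(u, 2), Mul(u, u)), Pow(1, -1)), Mul(Mul(u, Pow(u, -1)), Pow(u, -1))) = Add(Mul(Add(1, Pow(u, 2), Pow(u, 2)), 1), Mul(1, Pow(u, -1))) = Add(Mul(Add(1, Mul(2, Pow(u, 2))), 1), Pow(u, -1)) = Add(Add(1, Mul(2, Pow(u, 2))), Pow(u, -1)) = Add(1, Pow(u, -1), Mul(2, Pow(u, 2))))
Mul(Add(-36, -23), Function('W')(7)) = Mul(Add(-36, -23), Mul(Pow(7, -1), Add(1, 7, Mul(2, Pow(7, 3))))) = Mul(-59, Mul(Rational(1, 7), Add(1, 7, Mul(2, 343)))) = Mul(-59, Mul(Rational(1, 7), Add(1, 7, 686))) = Mul(-59, Mul(Rational(1, 7), 694)) = Mul(-59, Rational(694, 7)) = Rational(-40946, 7)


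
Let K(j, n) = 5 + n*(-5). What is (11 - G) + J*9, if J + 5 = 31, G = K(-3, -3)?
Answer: 225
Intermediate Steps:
K(j, n) = 5 - 5*n
G = 20 (G = 5 - 5*(-3) = 5 + 15 = 20)
J = 26 (J = -5 + 31 = 26)
(11 - G) + J*9 = (11 - 1*20) + 26*9 = (11 - 20) + 234 = -9 + 234 = 225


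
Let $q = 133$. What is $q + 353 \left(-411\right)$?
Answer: $-144950$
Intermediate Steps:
$q + 353 \left(-411\right) = 133 + 353 \left(-411\right) = 133 - 145083 = -144950$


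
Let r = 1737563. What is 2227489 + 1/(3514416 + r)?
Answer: 11698725450732/5251979 ≈ 2.2275e+6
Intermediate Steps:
2227489 + 1/(3514416 + r) = 2227489 + 1/(3514416 + 1737563) = 2227489 + 1/5251979 = 11698725450732/5251979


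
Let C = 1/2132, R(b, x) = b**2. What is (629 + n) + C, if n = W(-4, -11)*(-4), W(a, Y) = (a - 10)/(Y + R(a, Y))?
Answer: 6824537/10660 ≈ 640.20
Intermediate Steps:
W(a, Y) = (-10 + a)/(Y + a**2) (W(a, Y) = (a - 10)/(Y + a**2) = (-10 + a)/(Y + a**2))
C = 1/2132 ≈ 0.00046904
n = 56/5 (n = ((-10 - 4)/(-11 + (-4)**2))*(-4) = (-14/(-11 + 16))*(-4) = (-14/5)*(-4) = ((1/5)*(-14))*(-4) = -14/5*(-4) = 56/5 ≈ 11.200)
(629 + n) + C = (629 + 56/5) + 1/2132 = 3201/5 + 1/2132 = 6824537/10660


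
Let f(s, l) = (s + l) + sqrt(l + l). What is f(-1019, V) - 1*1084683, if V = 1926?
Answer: -1083776 + 6*sqrt(107) ≈ -1.0837e+6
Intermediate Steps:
f(s, l) = l + s + sqrt(2)*sqrt(l) (f(s, l) = (l + s) + sqrt(2*l) = (l + s) + sqrt(2)*sqrt(l) = l + s + sqrt(2)*sqrt(l))
f(-1019, V) - 1*1084683 = (1926 - 1019 + sqrt(2)*sqrt(1926)) - 1*1084683 = (1926 - 1019 + sqrt(2)*(3*sqrt(214))) - 1084683 = (1926 - 1019 + 6*sqrt(107)) - 1084683 = (907 + 6*sqrt(107)) - 1084683 = -1083776 + 6*sqrt(107)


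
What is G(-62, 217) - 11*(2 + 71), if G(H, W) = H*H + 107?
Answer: 3148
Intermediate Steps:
G(H, W) = 107 + H² (G(H, W) = H² + 107 = 107 + H²)
G(-62, 217) - 11*(2 + 71) = (107 + (-62)²) - 11*(2 + 71) = (107 + 3844) - 11*73 = 3951 - 803 = 3148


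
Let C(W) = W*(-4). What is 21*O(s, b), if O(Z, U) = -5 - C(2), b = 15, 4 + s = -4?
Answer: 63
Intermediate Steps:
s = -8 (s = -4 - 4 = -8)
C(W) = -4*W
O(Z, U) = 3 (O(Z, U) = -5 - (-4)*2 = -5 - 1*(-8) = -5 + 8 = 3)
21*O(s, b) = 21*3 = 63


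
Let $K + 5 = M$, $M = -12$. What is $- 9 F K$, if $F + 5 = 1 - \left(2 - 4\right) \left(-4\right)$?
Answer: $-1836$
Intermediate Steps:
$K = -17$ ($K = -5 - 12 = -17$)
$F = -12$ ($F = -5 + \left(1 - \left(2 - 4\right) \left(-4\right)\right) = -5 + \left(1 - \left(-2\right) \left(-4\right)\right) = -5 + \left(1 - 8\right) = -5 - 7 = -12$)
$- 9 F K = \left(-9\right) \left(-12\right) \left(-17\right) = 108 \left(-17\right) = -1836$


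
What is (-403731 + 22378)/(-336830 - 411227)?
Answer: 381353/748057 ≈ 0.50979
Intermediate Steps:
(-403731 + 22378)/(-336830 - 411227) = -381353/(-748057) = -381353*(-1/748057) = 381353/748057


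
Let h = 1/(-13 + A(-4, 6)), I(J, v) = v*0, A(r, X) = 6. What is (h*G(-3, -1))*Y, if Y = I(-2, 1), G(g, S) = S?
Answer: 0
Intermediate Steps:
I(J, v) = 0
h = -⅐ (h = 1/(-13 + 6) = 1/(-7) = -⅐ ≈ -0.14286)
Y = 0
(h*G(-3, -1))*Y = -⅐*(-1)*0 = (⅐)*0 = 0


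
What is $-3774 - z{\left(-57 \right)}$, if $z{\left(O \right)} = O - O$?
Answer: $-3774$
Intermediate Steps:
$z{\left(O \right)} = 0$
$-3774 - z{\left(-57 \right)} = -3774 - 0 = -3774 + 0 = -3774$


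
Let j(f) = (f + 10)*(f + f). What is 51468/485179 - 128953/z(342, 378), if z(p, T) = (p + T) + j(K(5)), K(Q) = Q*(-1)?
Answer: -62530804027/325069930 ≈ -192.36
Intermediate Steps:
K(Q) = -Q
j(f) = 2*f*(10 + f) (j(f) = (10 + f)*(2*f) = 2*f*(10 + f))
z(p, T) = -50 + T + p (z(p, T) = (p + T) + 2*(-1*5)*(10 - 1*5) = (T + p) + 2*(-5)*(10 - 5) = (T + p) + 2*(-5)*5 = (T + p) - 50 = -50 + T + p)
51468/485179 - 128953/z(342, 378) = 51468/485179 - 128953/(-50 + 378 + 342) = 51468*(1/485179) - 128953/670 = 51468/485179 - 128953*1/670 = 51468/485179 - 128953/670 = -62530804027/325069930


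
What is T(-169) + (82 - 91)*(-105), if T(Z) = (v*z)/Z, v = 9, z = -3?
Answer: 159732/169 ≈ 945.16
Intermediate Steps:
T(Z) = -27/Z (T(Z) = (9*(-3))/Z = -27/Z)
T(-169) + (82 - 91)*(-105) = -27/(-169) + (82 - 91)*(-105) = -27*(-1/169) - 9*(-105) = 27/169 + 945 = 159732/169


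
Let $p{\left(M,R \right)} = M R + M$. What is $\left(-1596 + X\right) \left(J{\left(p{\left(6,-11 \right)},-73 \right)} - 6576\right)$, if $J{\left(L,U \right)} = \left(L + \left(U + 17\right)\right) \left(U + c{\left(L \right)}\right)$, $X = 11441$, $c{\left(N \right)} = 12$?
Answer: $4922500$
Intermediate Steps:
$p{\left(M,R \right)} = M + M R$
$J{\left(L,U \right)} = \left(12 + U\right) \left(17 + L + U\right)$ ($J{\left(L,U \right)} = \left(L + \left(U + 17\right)\right) \left(U + 12\right) = \left(L + \left(17 + U\right)\right) \left(12 + U\right) = \left(17 + L + U\right) \left(12 + U\right) = \left(12 + U\right) \left(17 + L + U\right)$)
$\left(-1596 + X\right) \left(J{\left(p{\left(6,-11 \right)},-73 \right)} - 6576\right) = \left(-1596 + 11441\right) \left(\left(204 + \left(-73\right)^{2} + 12 \cdot 6 \left(1 - 11\right) + 29 \left(-73\right) + 6 \left(1 - 11\right) \left(-73\right)\right) - 6576\right) = 9845 \left(\left(204 + 5329 + 12 \cdot 6 \left(-10\right) - 2117 + 6 \left(-10\right) \left(-73\right)\right) - 6576\right) = 9845 \left(\left(204 + 5329 + 12 \left(-60\right) - 2117 - -4380\right) - 6576\right) = 9845 \left(\left(204 + 5329 - 720 - 2117 + 4380\right) - 6576\right) = 9845 \left(7076 - 6576\right) = 9845 \cdot 500 = 4922500$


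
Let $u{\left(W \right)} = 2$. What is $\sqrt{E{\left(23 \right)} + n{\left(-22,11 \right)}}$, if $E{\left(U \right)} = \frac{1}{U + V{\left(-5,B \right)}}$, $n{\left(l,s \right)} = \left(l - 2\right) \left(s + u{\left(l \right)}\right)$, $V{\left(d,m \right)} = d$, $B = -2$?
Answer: $\frac{i \sqrt{11230}}{6} \approx 17.662 i$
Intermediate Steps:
$n{\left(l,s \right)} = \left(-2 + l\right) \left(2 + s\right)$ ($n{\left(l,s \right)} = \left(l - 2\right) \left(s + 2\right) = \left(-2 + l\right) \left(2 + s\right)$)
$E{\left(U \right)} = \frac{1}{-5 + U}$ ($E{\left(U \right)} = \frac{1}{U - 5} = \frac{1}{-5 + U}$)
$\sqrt{E{\left(23 \right)} + n{\left(-22,11 \right)}} = \sqrt{\frac{1}{-5 + 23} - 312} = \sqrt{\frac{1}{18} - 312} = \sqrt{- \frac{5615}{18}} = \frac{i \sqrt{11230}}{6}$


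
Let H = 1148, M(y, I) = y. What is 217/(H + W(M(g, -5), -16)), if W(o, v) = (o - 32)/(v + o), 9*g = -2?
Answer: 15841/83949 ≈ 0.18870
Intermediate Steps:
g = -2/9 (g = (⅑)*(-2) = -2/9 ≈ -0.22222)
W(o, v) = (-32 + o)/(o + v)
217/(H + W(M(g, -5), -16)) = 217/(1148 + (-32 - 2/9)/(-2/9 - 16)) = 217/(1148 - 290/9/(-146/9)) = 217/(1148 - 9/146*(-290/9)) = 217/(1148 + 145/73) = 217/(83949/73) = (73/83949)*217 = 15841/83949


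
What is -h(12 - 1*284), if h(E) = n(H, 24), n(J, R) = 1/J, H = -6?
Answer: ⅙ ≈ 0.16667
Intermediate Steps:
h(E) = -⅙ (h(E) = 1/(-6) = -⅙)
-h(12 - 1*284) = -1*(-⅙) = ⅙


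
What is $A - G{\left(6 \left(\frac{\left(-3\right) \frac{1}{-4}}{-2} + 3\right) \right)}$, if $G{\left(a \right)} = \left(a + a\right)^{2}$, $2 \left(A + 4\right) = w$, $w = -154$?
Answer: $- \frac{4293}{4} \approx -1073.3$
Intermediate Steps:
$A = -81$ ($A = -4 + \frac{1}{2} \left(-154\right) = -4 - 77 = -81$)
$G{\left(a \right)} = 4 a^{2}$ ($G{\left(a \right)} = \left(2 a\right)^{2} = 4 a^{2}$)
$A - G{\left(6 \left(\frac{\left(-3\right) \frac{1}{-4}}{-2} + 3\right) \right)} = -81 - 4 \left(6 \left(\frac{\left(-3\right) \frac{1}{-4}}{-2} + 3\right)\right)^{2} = -81 - 4 \left(6 \left(\left(-3\right) \left(- \frac{1}{4}\right) \left(- \frac{1}{2}\right) + 3\right)\right)^{2} = -81 - 4 \left(6 \left(\frac{3}{4} \left(- \frac{1}{2}\right) + 3\right)\right)^{2} = -81 - 4 \left(6 \left(- \frac{3}{8} + 3\right)\right)^{2} = -81 - 4 \left(6 \cdot \frac{21}{8}\right)^{2} = -81 - 4 \left(\frac{63}{4}\right)^{2} = -81 - 4 \cdot \frac{3969}{16} = -81 - \frac{3969}{4} = - \frac{4293}{4}$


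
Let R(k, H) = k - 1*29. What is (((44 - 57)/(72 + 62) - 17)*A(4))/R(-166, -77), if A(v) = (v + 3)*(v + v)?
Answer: 64148/13065 ≈ 4.9099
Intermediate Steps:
R(k, H) = -29 + k (R(k, H) = k - 29 = -29 + k)
A(v) = 2*v*(3 + v) (A(v) = (3 + v)*(2*v) = 2*v*(3 + v))
(((44 - 57)/(72 + 62) - 17)*A(4))/R(-166, -77) = (((44 - 57)/(72 + 62) - 17)*(2*4*(3 + 4)))/(-29 - 166) = ((-13/134 - 17)*(2*4*7))/(-195) = ((-13*1/134 - 17)*56)*(-1/195) = ((-13/134 - 17)*56)*(-1/195) = -2291/134*56*(-1/195) = -64148/67*(-1/195) = 64148/13065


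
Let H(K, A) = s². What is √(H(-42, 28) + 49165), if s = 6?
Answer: √49201 ≈ 221.81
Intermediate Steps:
H(K, A) = 36 (H(K, A) = 6² = 36)
√(H(-42, 28) + 49165) = √(36 + 49165) = √49201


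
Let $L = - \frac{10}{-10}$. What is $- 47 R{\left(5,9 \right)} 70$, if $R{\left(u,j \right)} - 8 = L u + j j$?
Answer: $-309260$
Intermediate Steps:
$L = 1$ ($L = \left(-10\right) \left(- \frac{1}{10}\right) = 1$)
$R{\left(u,j \right)} = 8 + u + j^{2}$ ($R{\left(u,j \right)} = 8 + \left(1 u + j j\right) = 8 + \left(u + j^{2}\right) = 8 + u + j^{2}$)
$- 47 R{\left(5,9 \right)} 70 = - 47 \left(8 + 5 + 9^{2}\right) 70 = - 47 \left(8 + 5 + 81\right) 70 = \left(-47\right) 94 \cdot 70 = \left(-4418\right) 70 = -309260$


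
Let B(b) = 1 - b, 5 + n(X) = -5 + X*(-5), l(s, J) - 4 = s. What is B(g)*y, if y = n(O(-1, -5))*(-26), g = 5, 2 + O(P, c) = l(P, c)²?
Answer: -4680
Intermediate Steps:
l(s, J) = 4 + s
O(P, c) = -2 + (4 + P)²
n(X) = -10 - 5*X (n(X) = -5 + (-5 + X*(-5)) = -5 + (-5 - 5*X) = -10 - 5*X)
y = 1170 (y = (-10 - 5*(-2 + (4 - 1)²))*(-26) = (-10 - 5*(-2 + 3²))*(-26) = (-10 - 5*(-2 + 9))*(-26) = (-10 - 5*7)*(-26) = (-10 - 35)*(-26) = -45*(-26) = 1170)
B(g)*y = (1 - 1*5)*1170 = (1 - 5)*1170 = -4*1170 = -4680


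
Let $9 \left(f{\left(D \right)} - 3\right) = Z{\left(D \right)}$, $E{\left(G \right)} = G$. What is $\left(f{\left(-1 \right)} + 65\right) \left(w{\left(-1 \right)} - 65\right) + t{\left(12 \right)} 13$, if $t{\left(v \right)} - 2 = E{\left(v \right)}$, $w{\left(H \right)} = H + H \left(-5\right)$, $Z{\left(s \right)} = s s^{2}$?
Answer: $- \frac{35633}{9} \approx -3959.2$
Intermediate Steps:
$Z{\left(s \right)} = s^{3}$
$w{\left(H \right)} = - 4 H$ ($w{\left(H \right)} = H - 5 H = - 4 H$)
$f{\left(D \right)} = 3 + \frac{D^{3}}{9}$
$t{\left(v \right)} = 2 + v$
$\left(f{\left(-1 \right)} + 65\right) \left(w{\left(-1 \right)} - 65\right) + t{\left(12 \right)} 13 = \left(\left(3 + \frac{\left(-1\right)^{3}}{9}\right) + 65\right) \left(\left(-4\right) \left(-1\right) - 65\right) + \left(2 + 12\right) 13 = \left(\left(3 + \frac{1}{9} \left(-1\right)\right) + 65\right) \left(4 - 65\right) + 14 \cdot 13 = \left(\left(3 - \frac{1}{9}\right) + 65\right) \left(-61\right) + 182 = \left(\frac{26}{9} + 65\right) \left(-61\right) + 182 = \frac{611}{9} \left(-61\right) + 182 = - \frac{37271}{9} + 182 = - \frac{35633}{9}$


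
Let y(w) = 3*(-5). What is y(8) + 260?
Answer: 245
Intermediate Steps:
y(w) = -15
y(8) + 260 = -15 + 260 = 245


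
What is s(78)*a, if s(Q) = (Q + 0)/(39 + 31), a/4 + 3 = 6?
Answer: 468/35 ≈ 13.371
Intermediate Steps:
a = 12 (a = -12 + 4*6 = -12 + 24 = 12)
s(Q) = Q/70
s(78)*a = ((1/70)*78)*12 = (39/35)*12 = 468/35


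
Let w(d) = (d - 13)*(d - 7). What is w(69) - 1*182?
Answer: 3290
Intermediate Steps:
w(d) = (-13 + d)*(-7 + d)
w(69) - 1*182 = (91 + 69² - 20*69) - 1*182 = (91 + 4761 - 1380) - 182 = 3472 - 182 = 3290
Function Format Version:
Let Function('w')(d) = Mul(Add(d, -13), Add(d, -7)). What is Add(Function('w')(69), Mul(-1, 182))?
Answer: 3290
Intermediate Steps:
Function('w')(d) = Mul(Add(-13, d), Add(-7, d))
Add(Function('w')(69), Mul(-1, 182)) = Add(Add(91, Pow(69, 2), Mul(-20, 69)), Mul(-1, 182)) = Add(Add(91, 4761, -1380), -182) = Add(3472, -182) = 3290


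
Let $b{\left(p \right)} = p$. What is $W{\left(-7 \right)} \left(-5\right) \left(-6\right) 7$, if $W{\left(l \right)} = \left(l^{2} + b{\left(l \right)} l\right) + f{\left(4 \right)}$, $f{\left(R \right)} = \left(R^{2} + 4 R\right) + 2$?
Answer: $27720$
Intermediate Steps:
$f{\left(R \right)} = 2 + R^{2} + 4 R$
$W{\left(l \right)} = 34 + 2 l^{2}$ ($W{\left(l \right)} = \left(l^{2} + l l\right) + \left(2 + 4^{2} + 4 \cdot 4\right) = \left(l^{2} + l^{2}\right) + \left(2 + 16 + 16\right) = 2 l^{2} + 34 = 34 + 2 l^{2}$)
$W{\left(-7 \right)} \left(-5\right) \left(-6\right) 7 = \left(34 + 2 \left(-7\right)^{2}\right) \left(-5\right) \left(-6\right) 7 = \left(34 + 2 \cdot 49\right) 30 \cdot 7 = \left(34 + 98\right) 210 = 132 \cdot 210 = 27720$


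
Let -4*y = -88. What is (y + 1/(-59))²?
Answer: 1682209/3481 ≈ 483.25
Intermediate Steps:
y = 22 (y = -¼*(-88) = 22)
(y + 1/(-59))² = (22 + 1/(-59))² = (22 - 1/59)² = (1297/59)² = 1682209/3481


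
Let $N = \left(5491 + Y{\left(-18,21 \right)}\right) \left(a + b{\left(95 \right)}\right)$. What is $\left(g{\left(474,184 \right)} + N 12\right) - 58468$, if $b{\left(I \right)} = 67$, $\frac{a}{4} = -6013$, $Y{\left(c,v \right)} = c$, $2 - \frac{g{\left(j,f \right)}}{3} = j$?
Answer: $-1575298744$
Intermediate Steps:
$g{\left(j,f \right)} = 6 - 3 j$
$a = -24052$ ($a = 4 \left(-6013\right) = -24052$)
$N = -131269905$ ($N = \left(5491 - 18\right) \left(-24052 + 67\right) = 5473 \left(-23985\right) = -131269905$)
$\left(g{\left(474,184 \right)} + N 12\right) - 58468 = \left(\left(6 - 1422\right) - 1575238860\right) - 58468 = \left(-1416 - 1575238860\right) - 58468 = -1575240276 - 58468 = -1575298744$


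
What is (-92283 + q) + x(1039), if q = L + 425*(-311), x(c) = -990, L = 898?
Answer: -224550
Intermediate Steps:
q = -131277 (q = 898 + 425*(-311) = 898 - 132175 = -131277)
(-92283 + q) + x(1039) = (-92283 - 131277) - 990 = -223560 - 990 = -224550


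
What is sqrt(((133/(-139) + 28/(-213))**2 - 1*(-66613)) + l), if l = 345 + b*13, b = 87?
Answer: sqrt(59686115850802)/29607 ≈ 260.94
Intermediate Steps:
l = 1476 (l = 345 + 87*13 = 345 + 1131 = 1476)
sqrt(((133/(-139) + 28/(-213))**2 - 1*(-66613)) + l) = sqrt(((133/(-139) + 28/(-213))**2 - 1*(-66613)) + 1476) = sqrt(((133*(-1/139) + 28*(-1/213))**2 + 66613) + 1476) = sqrt(((-133/139 - 28/213)**2 + 66613) + 1476) = sqrt(((-32221/29607)**2 + 66613) + 1476) = sqrt((1038192841/876574449 + 66613) + 1476) = sqrt(58392291964078/876574449 + 1476) = sqrt(59686115850802/876574449) = sqrt(59686115850802)/29607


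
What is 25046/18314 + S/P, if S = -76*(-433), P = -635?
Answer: -293386451/5814695 ≈ -50.456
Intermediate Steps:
S = 32908
25046/18314 + S/P = 25046/18314 + 32908/(-635) = 25046*(1/18314) + 32908*(-1/635) = 12523/9157 - 32908/635 = -293386451/5814695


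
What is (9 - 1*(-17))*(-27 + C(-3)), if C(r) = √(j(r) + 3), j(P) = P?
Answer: -702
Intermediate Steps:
C(r) = √(3 + r) (C(r) = √(r + 3) = √(3 + r))
(9 - 1*(-17))*(-27 + C(-3)) = (9 - 1*(-17))*(-27 + √(3 - 3)) = (9 + 17)*(-27 + √0) = 26*(-27 + 0) = 26*(-27) = -702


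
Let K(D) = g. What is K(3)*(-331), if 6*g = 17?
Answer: -5627/6 ≈ -937.83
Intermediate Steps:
g = 17/6 (g = (⅙)*17 = 17/6 ≈ 2.8333)
K(D) = 17/6
K(3)*(-331) = (17/6)*(-331) = -5627/6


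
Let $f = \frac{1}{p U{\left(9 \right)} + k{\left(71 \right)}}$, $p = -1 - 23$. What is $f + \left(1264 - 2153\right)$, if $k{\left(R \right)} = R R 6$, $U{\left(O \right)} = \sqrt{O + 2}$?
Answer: $- \frac{135544962629}{152469030} + \frac{2 \sqrt{11}}{76234515} \approx -889.0$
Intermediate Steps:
$p = -24$ ($p = -1 - 23 = -24$)
$U{\left(O \right)} = \sqrt{2 + O}$
$k{\left(R \right)} = 6 R^{2}$ ($k{\left(R \right)} = R^{2} \cdot 6 = 6 R^{2}$)
$f = \frac{1}{30246 - 24 \sqrt{11}}$ ($f = \frac{1}{- 24 \sqrt{2 + 9} + 6 \cdot 71^{2}} = \frac{1}{- 24 \sqrt{11} + 6 \cdot 5041} = \frac{1}{- 24 \sqrt{11} + 30246} = \frac{1}{30246 - 24 \sqrt{11}} \approx 3.3149 \cdot 10^{-5}$)
$f + \left(1264 - 2153\right) = \left(\frac{5041}{152469030} + \frac{2 \sqrt{11}}{76234515}\right) + \left(1264 - 2153\right) = \left(\frac{5041}{152469030} + \frac{2 \sqrt{11}}{76234515}\right) - 889 = - \frac{135544962629}{152469030} + \frac{2 \sqrt{11}}{76234515}$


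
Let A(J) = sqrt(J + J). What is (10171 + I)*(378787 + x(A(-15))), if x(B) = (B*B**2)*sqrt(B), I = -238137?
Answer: -86350557242 + 6838980*30**(3/4)*I**(3/2) ≈ -8.6412e+10 + 6.1989e+7*I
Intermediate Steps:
A(J) = sqrt(2)*sqrt(J) (A(J) = sqrt(2*J) = sqrt(2)*sqrt(J))
x(B) = B**(7/2) (x(B) = B**3*sqrt(B) = B**(7/2))
(10171 + I)*(378787 + x(A(-15))) = (10171 - 238137)*(378787 + (sqrt(2)*sqrt(-15))**(7/2)) = -227966*(378787 + (sqrt(2)*(I*sqrt(15)))**(7/2)) = -227966*(378787 + (I*sqrt(30))**(7/2)) = -227966*(378787 + 30*30**(3/4)*(-I**(3/2))) = -86350557242 - 6838980*30**(3/4)*(-I**(3/2))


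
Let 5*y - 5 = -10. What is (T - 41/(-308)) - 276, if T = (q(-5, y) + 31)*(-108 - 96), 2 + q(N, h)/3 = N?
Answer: -713287/308 ≈ -2315.9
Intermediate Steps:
y = -1 (y = 1 + (1/5)*(-10) = 1 - 2 = -1)
q(N, h) = -6 + 3*N
T = -2040 (T = ((-6 + 3*(-5)) + 31)*(-108 - 96) = ((-6 - 15) + 31)*(-204) = (-21 + 31)*(-204) = 10*(-204) = -2040)
(T - 41/(-308)) - 276 = (-2040 - 41/(-308)) - 276 = (-2040 - 41*(-1/308)) - 276 = (-2040 + 41/308) - 276 = -628279/308 - 276 = -713287/308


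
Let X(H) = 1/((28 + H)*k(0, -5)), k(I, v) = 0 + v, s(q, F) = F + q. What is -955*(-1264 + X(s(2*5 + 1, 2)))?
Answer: 49492111/41 ≈ 1.2071e+6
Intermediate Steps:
k(I, v) = v
X(H) = -1/(5*(28 + H)) (X(H) = 1/((28 + H)*(-5)) = -1/5/(28 + H) = -1/(5*(28 + H)))
-955*(-1264 + X(s(2*5 + 1, 2))) = -955*(-1264 - 1/(140 + 5*(2 + (2*5 + 1)))) = -955*(-1264 - 1/(140 + 5*(2 + (10 + 1)))) = -955*(-1264 - 1/(140 + 5*(2 + 11))) = -955*(-1264 - 1/(140 + 5*13)) = -955*(-1264 - 1/(140 + 65)) = -955*(-1264 - 1/205) = -955*(-259121/205) = 49492111/41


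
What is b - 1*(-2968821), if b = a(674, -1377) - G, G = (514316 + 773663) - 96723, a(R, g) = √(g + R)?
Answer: 1777565 + I*√703 ≈ 1.7776e+6 + 26.514*I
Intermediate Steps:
a(R, g) = √(R + g)
G = 1191256 (G = 1287979 - 96723 = 1191256)
b = -1191256 + I*√703 (b = √(674 - 1377) - 1*1191256 = √(-703) - 1191256 = I*√703 - 1191256 = -1191256 + I*√703 ≈ -1.1913e+6 + 26.514*I)
b - 1*(-2968821) = (-1191256 + I*√703) - 1*(-2968821) = (-1191256 + I*√703) + 2968821 = 1777565 + I*√703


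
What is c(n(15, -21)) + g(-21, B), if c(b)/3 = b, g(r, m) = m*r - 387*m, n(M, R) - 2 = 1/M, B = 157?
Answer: -320249/5 ≈ -64050.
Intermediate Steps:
n(M, R) = 2 + 1/M
g(r, m) = -387*m + m*r
c(b) = 3*b
c(n(15, -21)) + g(-21, B) = 3*(2 + 1/15) + 157*(-387 - 21) = 3*(2 + 1/15) + 157*(-408) = 3*(31/15) - 64056 = 31/5 - 64056 = -320249/5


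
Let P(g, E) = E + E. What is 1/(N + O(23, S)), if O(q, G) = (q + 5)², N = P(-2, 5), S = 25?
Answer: 1/794 ≈ 0.0012594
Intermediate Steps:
P(g, E) = 2*E
N = 10 (N = 2*5 = 10)
O(q, G) = (5 + q)²
1/(N + O(23, S)) = 1/(10 + (5 + 23)²) = 1/(10 + 28²) = 1/(10 + 784) = 1/794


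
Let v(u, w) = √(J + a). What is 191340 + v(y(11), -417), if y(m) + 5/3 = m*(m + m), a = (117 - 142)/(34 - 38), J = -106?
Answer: 191340 + I*√399/2 ≈ 1.9134e+5 + 9.9875*I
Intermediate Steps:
a = 25/4 (a = -25/(-4) = -25*(-¼) = 25/4 ≈ 6.2500)
y(m) = -5/3 + 2*m² (y(m) = -5/3 + m*(m + m) = -5/3 + m*(2*m) = -5/3 + 2*m²)
v(u, w) = I*√399/2 (v(u, w) = √(-106 + 25/4) = √(-399/4) = I*√399/2)
191340 + v(y(11), -417) = 191340 + I*√399/2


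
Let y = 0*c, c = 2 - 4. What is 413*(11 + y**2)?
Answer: 4543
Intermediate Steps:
c = -2
y = 0 (y = 0*(-2) = 0)
413*(11 + y**2) = 413*(11 + 0**2) = 413*(11 + 0) = 413*11 = 4543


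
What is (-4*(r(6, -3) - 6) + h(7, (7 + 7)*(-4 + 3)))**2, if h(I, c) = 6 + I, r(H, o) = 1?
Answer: 1089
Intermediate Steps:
(-4*(r(6, -3) - 6) + h(7, (7 + 7)*(-4 + 3)))**2 = (-4*(1 - 6) + (6 + 7))**2 = (-4*(-5) + 13)**2 = (20 + 13)**2 = 33**2 = 1089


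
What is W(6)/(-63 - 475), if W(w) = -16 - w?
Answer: 11/269 ≈ 0.040892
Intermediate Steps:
W(6)/(-63 - 475) = (-16 - 1*6)/(-63 - 475) = (-16 - 6)/(-538) = -22*(-1/538) = 11/269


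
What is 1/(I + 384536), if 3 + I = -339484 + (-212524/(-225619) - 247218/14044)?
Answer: 1584296618/71344582148839 ≈ 2.2206e-5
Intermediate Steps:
I = -537874502150409/1584296618 (I = -3 + (-339484 + (-212524/(-225619) - 247218/14044)) = -3 + (-339484 + (-212524*(-1/225619) - 247218*1/14044)) = -3 + (-339484 + (212524/225619 - 123609/7022)) = -3 + (-339484 - 26396195443/1584296618) = -3 - 537869749260555/1584296618 = -537874502150409/1584296618 ≈ -3.3950e+5)
1/(I + 384536) = 1/(-537874502150409/1584296618 + 384536) = 1/(71344582148839/1584296618) = 1584296618/71344582148839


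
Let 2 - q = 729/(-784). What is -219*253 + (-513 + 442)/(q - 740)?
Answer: -32017599577/577863 ≈ -55407.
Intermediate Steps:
q = 2297/784 (q = 2 - 729/(-784) = 2 - 729*(-1)/784 = 2 - 1*(-729/784) = 2 + 729/784 = 2297/784 ≈ 2.9298)
-219*253 + (-513 + 442)/(q - 740) = -219*253 + (-513 + 442)/(2297/784 - 740) = -55407 - 71/(-577863/784) = -55407 - 71*(-784/577863) = -55407 + 55664/577863 = -32017599577/577863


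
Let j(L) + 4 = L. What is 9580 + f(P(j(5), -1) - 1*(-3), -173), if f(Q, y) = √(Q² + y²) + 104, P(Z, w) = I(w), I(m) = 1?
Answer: 9684 + √29945 ≈ 9857.0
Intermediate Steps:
j(L) = -4 + L
P(Z, w) = 1
f(Q, y) = 104 + √(Q² + y²)
9580 + f(P(j(5), -1) - 1*(-3), -173) = 9580 + (104 + √((1 - 1*(-3))² + (-173)²)) = 9580 + (104 + √((1 + 3)² + 29929)) = 9580 + (104 + √(4² + 29929)) = 9580 + (104 + √(16 + 29929)) = 9580 + (104 + √29945) = 9684 + √29945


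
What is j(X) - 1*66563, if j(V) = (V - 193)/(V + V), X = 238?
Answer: -31683943/476 ≈ -66563.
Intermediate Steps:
j(V) = (-193 + V)/(2*V) (j(V) = (-193 + V)/((2*V)) = (-193 + V)*(1/(2*V)) = (-193 + V)/(2*V))
j(X) - 1*66563 = (1/2)*(-193 + 238)/238 - 1*66563 = (1/2)*(1/238)*45 - 66563 = 45/476 - 66563 = -31683943/476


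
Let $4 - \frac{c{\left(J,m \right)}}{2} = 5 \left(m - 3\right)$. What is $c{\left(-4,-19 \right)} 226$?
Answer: $51528$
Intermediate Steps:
$c{\left(J,m \right)} = 38 - 10 m$ ($c{\left(J,m \right)} = 8 - 2 \cdot 5 \left(m - 3\right) = 8 - 2 \cdot 5 \left(-3 + m\right) = 8 - 2 \left(-15 + 5 m\right) = 8 - \left(-30 + 10 m\right) = 38 - 10 m$)
$c{\left(-4,-19 \right)} 226 = \left(38 - -190\right) 226 = \left(38 + 190\right) 226 = 228 \cdot 226 = 51528$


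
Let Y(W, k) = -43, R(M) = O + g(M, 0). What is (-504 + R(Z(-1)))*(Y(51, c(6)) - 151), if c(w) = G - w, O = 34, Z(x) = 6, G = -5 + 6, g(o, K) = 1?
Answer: 90986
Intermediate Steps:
G = 1
R(M) = 35 (R(M) = 34 + 1 = 35)
c(w) = 1 - w
(-504 + R(Z(-1)))*(Y(51, c(6)) - 151) = (-504 + 35)*(-43 - 151) = -469*(-194) = 90986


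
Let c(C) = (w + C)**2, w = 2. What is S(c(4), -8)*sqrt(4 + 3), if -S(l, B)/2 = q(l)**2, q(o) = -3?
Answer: -18*sqrt(7) ≈ -47.624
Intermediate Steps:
c(C) = (2 + C)**2
S(l, B) = -18 (S(l, B) = -2*(-3)**2 = -2*9 = -18)
S(c(4), -8)*sqrt(4 + 3) = -18*sqrt(4 + 3) = -18*sqrt(7)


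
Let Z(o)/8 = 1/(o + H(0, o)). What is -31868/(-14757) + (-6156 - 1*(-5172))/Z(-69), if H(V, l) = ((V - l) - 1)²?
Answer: -8267798737/14757 ≈ -5.6026e+5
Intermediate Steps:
H(V, l) = (-1 + V - l)²
Z(o) = 8/(o + (1 + o)²) (Z(o) = 8/(o + (1 + o - 1*0)²) = 8/(o + (1 + o + 0)²) = 8/(o + (1 + o)²))
-31868/(-14757) + (-6156 - 1*(-5172))/Z(-69) = -31868/(-14757) + (-6156 - 1*(-5172))/((8/(-69 + (1 - 69)²))) = -31868*(-1/14757) + (-6156 + 5172)/((8/(-69 + (-68)²))) = 31868/14757 - 984/(8/(-69 + 4624)) = 31868/14757 - 984/(8/4555) = 31868/14757 - 984/(8*(1/4555)) = 31868/14757 - 984/8/4555 = 31868/14757 - 984*4555/8 = 31868/14757 - 560265 = -8267798737/14757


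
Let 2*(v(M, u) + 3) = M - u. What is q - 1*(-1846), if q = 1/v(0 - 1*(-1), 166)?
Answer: 315664/171 ≈ 1846.0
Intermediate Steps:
v(M, u) = -3 + M/2 - u/2 (v(M, u) = -3 + (M - u)/2 = -3 + (M/2 - u/2) = -3 + M/2 - u/2)
q = -2/171 (q = 1/(-3 + (0 - 1*(-1))/2 - 1/2*166) = 1/(-3 + (0 + 1)/2 - 83) = 1/(-3 + (1/2)*1 - 83) = 1/(-3 + 1/2 - 83) = 1/(-171/2) = -2/171 ≈ -0.011696)
q - 1*(-1846) = -2/171 - 1*(-1846) = -2/171 + 1846 = 315664/171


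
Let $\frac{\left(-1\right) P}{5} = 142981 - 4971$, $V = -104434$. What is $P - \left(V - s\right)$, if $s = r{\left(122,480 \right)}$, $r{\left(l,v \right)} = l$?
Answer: $-585494$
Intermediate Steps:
$s = 122$
$P = -690050$ ($P = - 5 \left(142981 - 4971\right) = \left(-5\right) 138010 = -690050$)
$P - \left(V - s\right) = -690050 + \left(122 - -104434\right) = -690050 + \left(122 + 104434\right) = -690050 + 104556 = -585494$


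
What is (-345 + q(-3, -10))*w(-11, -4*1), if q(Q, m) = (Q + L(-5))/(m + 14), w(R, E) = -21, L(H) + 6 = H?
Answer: 14637/2 ≈ 7318.5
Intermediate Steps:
L(H) = -6 + H
q(Q, m) = (-11 + Q)/(14 + m) (q(Q, m) = (Q + (-6 - 5))/(m + 14) = (Q - 11)/(14 + m) = (-11 + Q)/(14 + m))
(-345 + q(-3, -10))*w(-11, -4*1) = (-345 + (-11 - 3)/(14 - 10))*(-21) = (-345 - 14/4)*(-21) = (-345 + (¼)*(-14))*(-21) = (-345 - 7/2)*(-21) = -697/2*(-21) = 14637/2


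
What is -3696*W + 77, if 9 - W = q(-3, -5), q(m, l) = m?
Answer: -44275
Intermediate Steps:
W = 12 (W = 9 - 1*(-3) = 9 + 3 = 12)
-3696*W + 77 = -3696*12 + 77 = -77*576 + 77 = -44352 + 77 = -44275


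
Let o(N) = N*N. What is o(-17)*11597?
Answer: 3351533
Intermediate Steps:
o(N) = N²
o(-17)*11597 = (-17)²*11597 = 289*11597 = 3351533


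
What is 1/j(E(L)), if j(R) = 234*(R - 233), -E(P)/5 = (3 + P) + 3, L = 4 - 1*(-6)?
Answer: -1/73242 ≈ -1.3653e-5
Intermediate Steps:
L = 10 (L = 4 + 6 = 10)
E(P) = -30 - 5*P (E(P) = -5*((3 + P) + 3) = -5*(6 + P) = -30 - 5*P)
j(R) = -54522 + 234*R (j(R) = 234*(-233 + R) = -54522 + 234*R)
1/j(E(L)) = 1/(-54522 + 234*(-30 - 5*10)) = 1/(-54522 + 234*(-30 - 50)) = 1/(-54522 + 234*(-80)) = 1/(-54522 - 18720) = 1/(-73242) = -1/73242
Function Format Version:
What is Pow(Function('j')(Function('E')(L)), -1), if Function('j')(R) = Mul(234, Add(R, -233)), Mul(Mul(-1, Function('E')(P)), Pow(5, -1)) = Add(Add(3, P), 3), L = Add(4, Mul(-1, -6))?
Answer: Rational(-1, 73242) ≈ -1.3653e-5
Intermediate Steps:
L = 10 (L = Add(4, 6) = 10)
Function('E')(P) = Add(-30, Mul(-5, P)) (Function('E')(P) = Mul(-5, Add(Add(3, P), 3)) = Mul(-5, Add(6, P)) = Add(-30, Mul(-5, P)))
Function('j')(R) = Add(-54522, Mul(234, R)) (Function('j')(R) = Mul(234, Add(-233, R)) = Add(-54522, Mul(234, R)))
Pow(Function('j')(Function('E')(L)), -1) = Pow(Add(-54522, Mul(234, Add(-30, Mul(-5, 10)))), -1) = Pow(Add(-54522, Mul(234, Add(-30, -50))), -1) = Pow(Add(-54522, Mul(234, -80)), -1) = Pow(Add(-54522, -18720), -1) = Pow(-73242, -1) = Rational(-1, 73242)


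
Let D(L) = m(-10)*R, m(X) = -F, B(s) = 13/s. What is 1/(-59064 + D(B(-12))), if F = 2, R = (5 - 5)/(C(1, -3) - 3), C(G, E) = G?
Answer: -1/59064 ≈ -1.6931e-5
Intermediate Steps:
R = 0 (R = (5 - 5)/(1 - 3) = 0/(-2) = 0*(-½) = 0)
m(X) = -2 (m(X) = -1*2 = -2)
D(L) = 0 (D(L) = -2*0 = 0)
1/(-59064 + D(B(-12))) = 1/(-59064 + 0) = 1/(-59064) = -1/59064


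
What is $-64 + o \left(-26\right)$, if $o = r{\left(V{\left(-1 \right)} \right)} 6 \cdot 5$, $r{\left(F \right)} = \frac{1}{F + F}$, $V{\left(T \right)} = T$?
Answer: $326$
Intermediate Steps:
$r{\left(F \right)} = \frac{1}{2 F}$
$o = -15$ ($o = \frac{1}{2 \left(-1\right)} 6 \cdot 5 = \frac{1}{2} \left(-1\right) 6 \cdot 5 = \left(- \frac{1}{2}\right) 6 \cdot 5 = \left(-3\right) 5 = -15$)
$-64 + o \left(-26\right) = -64 - -390 = -64 + 390 = 326$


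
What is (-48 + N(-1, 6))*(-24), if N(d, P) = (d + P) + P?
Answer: 888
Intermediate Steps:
N(d, P) = d + 2*P (N(d, P) = (P + d) + P = d + 2*P)
(-48 + N(-1, 6))*(-24) = (-48 + (-1 + 2*6))*(-24) = (-48 + (-1 + 12))*(-24) = (-48 + 11)*(-24) = -37*(-24) = 888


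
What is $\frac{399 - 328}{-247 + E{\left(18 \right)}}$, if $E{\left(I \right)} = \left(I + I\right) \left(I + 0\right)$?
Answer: $\frac{71}{401} \approx 0.17706$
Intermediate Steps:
$E{\left(I \right)} = 2 I^{2}$ ($E{\left(I \right)} = 2 I I = 2 I^{2}$)
$\frac{399 - 328}{-247 + E{\left(18 \right)}} = \frac{399 - 328}{-247 + 2 \cdot 18^{2}} = \frac{71}{-247 + 2 \cdot 324} = \frac{71}{-247 + 648} = \frac{71}{401}$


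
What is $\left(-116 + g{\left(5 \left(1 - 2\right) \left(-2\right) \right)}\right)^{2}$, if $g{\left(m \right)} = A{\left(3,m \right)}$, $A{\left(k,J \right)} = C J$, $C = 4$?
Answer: $5776$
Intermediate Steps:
$A{\left(k,J \right)} = 4 J$
$g{\left(m \right)} = 4 m$
$\left(-116 + g{\left(5 \left(1 - 2\right) \left(-2\right) \right)}\right)^{2} = \left(-116 + 4 \cdot 5 \left(1 - 2\right) \left(-2\right)\right)^{2} = \left(-116 + 4 \cdot 5 \left(-1\right) \left(-2\right)\right)^{2} = \left(-116 + 4 \left(\left(-5\right) \left(-2\right)\right)\right)^{2} = \left(-116 + 4 \cdot 10\right)^{2} = \left(-116 + 40\right)^{2} = \left(-76\right)^{2} = 5776$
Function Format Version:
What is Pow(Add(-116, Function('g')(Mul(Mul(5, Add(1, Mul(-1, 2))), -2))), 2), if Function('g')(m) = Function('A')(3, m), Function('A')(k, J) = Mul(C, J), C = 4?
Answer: 5776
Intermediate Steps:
Function('A')(k, J) = Mul(4, J)
Function('g')(m) = Mul(4, m)
Pow(Add(-116, Function('g')(Mul(Mul(5, Add(1, Mul(-1, 2))), -2))), 2) = Pow(Add(-116, Mul(4, Mul(Mul(5, Add(1, Mul(-1, 2))), -2))), 2) = Pow(Add(-116, Mul(4, Mul(Mul(5, Add(1, -2)), -2))), 2) = Pow(Add(-116, Mul(4, Mul(Mul(5, -1), -2))), 2) = Pow(Add(-116, Mul(4, Mul(-5, -2))), 2) = Pow(Add(-116, Mul(4, 10)), 2) = Pow(Add(-116, 40), 2) = Pow(-76, 2) = 5776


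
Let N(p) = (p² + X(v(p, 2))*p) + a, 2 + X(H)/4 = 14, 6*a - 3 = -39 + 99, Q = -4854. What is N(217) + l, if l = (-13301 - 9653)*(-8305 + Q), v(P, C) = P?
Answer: 604218403/2 ≈ 3.0211e+8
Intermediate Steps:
a = 21/2 (a = ½ + (-39 + 99)/6 = ½ + (⅙)*60 = ½ + 10 = 21/2 ≈ 10.500)
X(H) = 48 (X(H) = -8 + 4*14 = -8 + 56 = 48)
N(p) = 21/2 + p² + 48*p (N(p) = (p² + 48*p) + 21/2 = 21/2 + p² + 48*p)
l = 302051686 (l = (-13301 - 9653)*(-8305 - 4854) = -22954*(-13159) = 302051686)
N(217) + l = (21/2 + 217² + 48*217) + 302051686 = (21/2 + 47089 + 10416) + 302051686 = 115031/2 + 302051686 = 604218403/2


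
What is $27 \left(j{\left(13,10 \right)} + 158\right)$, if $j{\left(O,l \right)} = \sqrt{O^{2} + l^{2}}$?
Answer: $4266 + 27 \sqrt{269} \approx 4708.8$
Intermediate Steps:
$27 \left(j{\left(13,10 \right)} + 158\right) = 27 \left(\sqrt{13^{2} + 10^{2}} + 158\right) = 27 \left(\sqrt{169 + 100} + 158\right) = 27 \left(\sqrt{269} + 158\right) = 27 \left(158 + \sqrt{269}\right) = 4266 + 27 \sqrt{269}$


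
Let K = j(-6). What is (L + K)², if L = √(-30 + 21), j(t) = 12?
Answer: 135 + 72*I ≈ 135.0 + 72.0*I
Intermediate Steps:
K = 12
L = 3*I (L = √(-9) = 3*I ≈ 3.0*I)
(L + K)² = (3*I + 12)² = (12 + 3*I)²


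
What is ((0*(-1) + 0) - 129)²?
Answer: 16641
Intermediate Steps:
((0*(-1) + 0) - 129)² = ((0 + 0) - 129)² = (0 - 129)² = (-129)² = 16641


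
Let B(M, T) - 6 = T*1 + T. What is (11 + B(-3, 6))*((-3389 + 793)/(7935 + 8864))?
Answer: -75284/16799 ≈ -4.4815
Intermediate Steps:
B(M, T) = 6 + 2*T (B(M, T) = 6 + (T*1 + T) = 6 + (T + T) = 6 + 2*T)
(11 + B(-3, 6))*((-3389 + 793)/(7935 + 8864)) = (11 + (6 + 2*6))*((-3389 + 793)/(7935 + 8864)) = (11 + (6 + 12))*(-2596/16799) = (11 + 18)*(-2596*1/16799) = 29*(-2596/16799) = -75284/16799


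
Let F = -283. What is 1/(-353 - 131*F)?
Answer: 1/36720 ≈ 2.7233e-5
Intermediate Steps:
1/(-353 - 131*F) = 1/(-353 - 131*(-283)) = 1/(-353 + 37073) = 1/36720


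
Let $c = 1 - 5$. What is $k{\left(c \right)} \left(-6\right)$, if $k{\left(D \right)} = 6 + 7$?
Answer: $-78$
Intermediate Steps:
$c = -4$
$k{\left(D \right)} = 13$
$k{\left(c \right)} \left(-6\right) = 13 \left(-6\right) = -78$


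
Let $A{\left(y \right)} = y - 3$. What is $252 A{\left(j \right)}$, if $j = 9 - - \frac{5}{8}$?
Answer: $\frac{3339}{2} \approx 1669.5$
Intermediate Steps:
$j = \frac{77}{8}$ ($j = 9 - \left(-5\right) \frac{1}{8} = 9 - - \frac{5}{8} = 9 + \frac{5}{8} = \frac{77}{8} \approx 9.625$)
$A{\left(y \right)} = -3 + y$
$252 A{\left(j \right)} = 252 \left(-3 + \frac{77}{8}\right) = 252 \cdot \frac{53}{8} = \frac{3339}{2}$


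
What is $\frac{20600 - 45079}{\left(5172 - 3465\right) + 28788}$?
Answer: $- \frac{24479}{30495} \approx -0.80272$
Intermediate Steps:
$\frac{20600 - 45079}{\left(5172 - 3465\right) + 28788} = - \frac{24479}{1707 + 28788} = - \frac{24479}{30495}$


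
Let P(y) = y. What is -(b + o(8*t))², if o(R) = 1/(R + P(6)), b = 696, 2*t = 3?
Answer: -156975841/324 ≈ -4.8449e+5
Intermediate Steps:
t = 3/2 (t = (½)*3 = 3/2 ≈ 1.5000)
o(R) = 1/(6 + R) (o(R) = 1/(R + 6) = 1/(6 + R))
-(b + o(8*t))² = -(696 + 1/(6 + 8*(3/2)))² = -(696 + 1/(6 + 12))² = -(696 + 1/18)² = -(12529/18)² = -1*156975841/324 = -156975841/324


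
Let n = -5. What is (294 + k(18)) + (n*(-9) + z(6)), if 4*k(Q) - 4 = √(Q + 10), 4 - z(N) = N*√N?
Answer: 344 + √7/2 - 6*√6 ≈ 330.63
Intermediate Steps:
z(N) = 4 - N^(3/2) (z(N) = 4 - N*√N = 4 - N^(3/2))
k(Q) = 1 + √(10 + Q)/4 (k(Q) = 1 + √(Q + 10)/4 = 1 + √(10 + Q)/4)
(294 + k(18)) + (n*(-9) + z(6)) = (294 + (1 + √(10 + 18)/4)) + (-5*(-9) + (4 - 6^(3/2))) = (294 + (1 + √28/4)) + (45 + (4 - 6*√6)) = (294 + (1 + (2*√7)/4)) + (45 + (4 - 6*√6)) = (294 + (1 + √7/2)) + (49 - 6*√6) = (295 + √7/2) + (49 - 6*√6) = 344 + √7/2 - 6*√6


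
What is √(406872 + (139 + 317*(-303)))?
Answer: 52*√115 ≈ 557.64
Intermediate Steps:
√(406872 + (139 + 317*(-303))) = √(406872 + (139 - 96051)) = √(406872 - 95912) = √310960 = 52*√115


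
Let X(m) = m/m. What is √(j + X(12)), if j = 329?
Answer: √330 ≈ 18.166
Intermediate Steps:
X(m) = 1
√(j + X(12)) = √(329 + 1) = √330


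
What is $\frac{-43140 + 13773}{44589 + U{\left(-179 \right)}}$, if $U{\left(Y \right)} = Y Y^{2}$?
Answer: $\frac{2259}{437750} \approx 0.0051605$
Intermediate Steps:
$U{\left(Y \right)} = Y^{3}$
$\frac{-43140 + 13773}{44589 + U{\left(-179 \right)}} = \frac{-43140 + 13773}{44589 + \left(-179\right)^{3}} = - \frac{29367}{44589 - 5735339} = - \frac{29367}{-5690750} = \left(-29367\right) \left(- \frac{1}{5690750}\right) = \frac{2259}{437750}$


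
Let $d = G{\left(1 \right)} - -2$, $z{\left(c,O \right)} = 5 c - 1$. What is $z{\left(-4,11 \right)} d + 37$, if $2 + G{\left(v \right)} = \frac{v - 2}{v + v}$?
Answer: $\frac{95}{2} \approx 47.5$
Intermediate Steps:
$z{\left(c,O \right)} = -1 + 5 c$
$G{\left(v \right)} = -2 + \frac{-2 + v}{2 v}$ ($G{\left(v \right)} = -2 + \frac{v - 2}{v + v} = -2 + \frac{-2 + v}{2 v}$)
$d = - \frac{1}{2}$ ($d = \left(- \frac{3}{2} - 1^{-1}\right) - -2 = \left(- \frac{3}{2} - 1\right) + 2 = - \frac{5}{2} + 2 = - \frac{1}{2} \approx -0.5$)
$z{\left(-4,11 \right)} d + 37 = \left(-1 + 5 \left(-4\right)\right) \left(- \frac{1}{2}\right) + 37 = \left(-1 - 20\right) \left(- \frac{1}{2}\right) + 37 = \left(-21\right) \left(- \frac{1}{2}\right) + 37 = \frac{21}{2} + 37 = \frac{95}{2}$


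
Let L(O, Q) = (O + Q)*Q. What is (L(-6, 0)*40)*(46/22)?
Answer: 0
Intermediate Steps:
L(O, Q) = Q*(O + Q)
(L(-6, 0)*40)*(46/22) = ((0*(-6 + 0))*40)*(46/22) = ((0*(-6))*40)*(46*(1/22)) = (0*40)*(23/11) = 0*(23/11) = 0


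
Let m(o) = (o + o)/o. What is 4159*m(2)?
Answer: 8318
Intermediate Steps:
m(o) = 2 (m(o) = (2*o)/o = 2)
4159*m(2) = 4159*2 = 8318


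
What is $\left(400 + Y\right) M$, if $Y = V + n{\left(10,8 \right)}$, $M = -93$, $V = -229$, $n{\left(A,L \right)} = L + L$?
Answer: $-17391$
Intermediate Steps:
$n{\left(A,L \right)} = 2 L$
$Y = -213$ ($Y = -229 + 2 \cdot 8 = -229 + 16 = -213$)
$\left(400 + Y\right) M = \left(400 - 213\right) \left(-93\right) = 187 \left(-93\right) = -17391$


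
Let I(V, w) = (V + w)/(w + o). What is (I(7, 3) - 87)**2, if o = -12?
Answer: 628849/81 ≈ 7763.6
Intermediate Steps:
I(V, w) = (V + w)/(-12 + w) (I(V, w) = (V + w)/(w - 12) = (V + w)/(-12 + w))
(I(7, 3) - 87)**2 = ((7 + 3)/(-12 + 3) - 87)**2 = (10/(-9) - 87)**2 = (-1/9*10 - 87)**2 = (-10/9 - 87)**2 = (-793/9)**2 = 628849/81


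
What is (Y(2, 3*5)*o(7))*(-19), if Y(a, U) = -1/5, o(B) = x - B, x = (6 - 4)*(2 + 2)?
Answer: 19/5 ≈ 3.8000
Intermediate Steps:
x = 8 (x = 2*4 = 8)
o(B) = 8 - B
Y(a, U) = -⅕ (Y(a, U) = -1*⅕ = -⅕)
(Y(2, 3*5)*o(7))*(-19) = -(8 - 1*7)/5*(-19) = -(8 - 7)/5*(-19) = -⅕*1*(-19) = -⅕*(-19) = 19/5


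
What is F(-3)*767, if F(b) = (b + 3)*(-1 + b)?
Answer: 0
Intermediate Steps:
F(b) = (-1 + b)*(3 + b) (F(b) = (3 + b)*(-1 + b) = (-1 + b)*(3 + b))
F(-3)*767 = (-3 + (-3)**2 + 2*(-3))*767 = (-3 + 9 - 6)*767 = 0*767 = 0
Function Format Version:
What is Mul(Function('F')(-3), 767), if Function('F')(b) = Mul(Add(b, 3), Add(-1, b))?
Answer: 0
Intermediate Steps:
Function('F')(b) = Mul(Add(-1, b), Add(3, b)) (Function('F')(b) = Mul(Add(3, b), Add(-1, b)) = Mul(Add(-1, b), Add(3, b)))
Mul(Function('F')(-3), 767) = Mul(Add(-3, Pow(-3, 2), Mul(2, -3)), 767) = Mul(Add(-3, 9, -6), 767) = Mul(0, 767) = 0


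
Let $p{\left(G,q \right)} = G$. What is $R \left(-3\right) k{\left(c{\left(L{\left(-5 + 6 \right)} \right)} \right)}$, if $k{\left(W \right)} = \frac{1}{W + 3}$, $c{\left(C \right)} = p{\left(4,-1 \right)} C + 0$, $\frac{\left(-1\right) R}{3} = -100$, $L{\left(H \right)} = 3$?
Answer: $-60$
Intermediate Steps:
$R = 300$ ($R = \left(-3\right) \left(-100\right) = 300$)
$c{\left(C \right)} = 4 C$ ($c{\left(C \right)} = 4 C + 0 = 4 C$)
$k{\left(W \right)} = \frac{1}{3 + W}$
$R \left(-3\right) k{\left(c{\left(L{\left(-5 + 6 \right)} \right)} \right)} = \frac{300 \left(-3\right)}{3 + 4 \cdot 3} = - \frac{900}{3 + 12} = - \frac{900}{15} = \left(-900\right) \frac{1}{15} = -60$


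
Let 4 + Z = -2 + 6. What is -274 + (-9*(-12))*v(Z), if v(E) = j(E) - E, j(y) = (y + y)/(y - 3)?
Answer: -274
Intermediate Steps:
Z = 0 (Z = -4 + (-2 + 6) = -4 + 4 = 0)
j(y) = 2*y/(-3 + y) (j(y) = (2*y)/(-3 + y) = 2*y/(-3 + y))
v(E) = -E + 2*E/(-3 + E) (v(E) = 2*E/(-3 + E) - E = -E + 2*E/(-3 + E))
-274 + (-9*(-12))*v(Z) = -274 + (-9*(-12))*(0*(5 - 1*0)/(-3 + 0)) = -274 + 108*(0*(5 + 0)/(-3)) = -274 + 108*(0*(-⅓)*5) = -274 + 108*0 = -274 + 0 = -274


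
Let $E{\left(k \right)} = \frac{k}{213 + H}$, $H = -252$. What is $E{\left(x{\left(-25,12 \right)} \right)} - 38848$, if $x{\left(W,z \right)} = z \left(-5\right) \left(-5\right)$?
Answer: $- \frac{505124}{13} \approx -38856.0$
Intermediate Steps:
$x{\left(W,z \right)} = 25 z$ ($x{\left(W,z \right)} = - 5 z \left(-5\right) = 25 z$)
$E{\left(k \right)} = - \frac{k}{39}$ ($E{\left(k \right)} = \frac{k}{213 - 252} = \frac{k}{-39} = k \left(- \frac{1}{39}\right) = - \frac{k}{39}$)
$E{\left(x{\left(-25,12 \right)} \right)} - 38848 = - \frac{25 \cdot 12}{39} - 38848 = \left(- \frac{1}{39}\right) 300 - 38848 = - \frac{100}{13} - 38848 = - \frac{505124}{13}$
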